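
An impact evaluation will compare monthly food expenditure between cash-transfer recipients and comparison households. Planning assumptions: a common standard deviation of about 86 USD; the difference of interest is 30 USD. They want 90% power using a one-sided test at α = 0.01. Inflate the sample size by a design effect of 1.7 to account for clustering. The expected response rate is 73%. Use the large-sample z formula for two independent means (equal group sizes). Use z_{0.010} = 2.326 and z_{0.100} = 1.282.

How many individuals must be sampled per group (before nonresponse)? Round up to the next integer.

n = (z_α + z_β)² · (σ₁² + σ₂²) / δ²
  = (2.326 + 1.282)² · (2·86² = 14792) / 30²
  = 13.0177 · 14792 / 900
  = 213.95
Design effect: 1.7 × 213.95 = 363.72.
Adjust for 73% response: 363.72 / 0.73 = 498.25.
Round up → n = 499 per group.

n = 499 per group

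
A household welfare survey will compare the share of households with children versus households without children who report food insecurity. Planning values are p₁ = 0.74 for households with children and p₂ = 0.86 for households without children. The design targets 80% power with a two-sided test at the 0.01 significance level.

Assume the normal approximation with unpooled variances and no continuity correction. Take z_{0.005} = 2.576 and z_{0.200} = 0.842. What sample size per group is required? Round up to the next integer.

n = 254 per group

n = (z_{α/2} + z_β)² · [p₁(1−p₁) + p₂(1−p₂)] / (p₁ − p₂)²
  = (2.576 + 0.842)² · (0.74·0.26 + 0.86·0.14) / (-0.12)²
  = (3.418)² · (0.1924 + 0.1204) / 0.0144
  = 11.6827 · 0.3128 / 0.0144
  = 253.77
Round up → n = 254 per group.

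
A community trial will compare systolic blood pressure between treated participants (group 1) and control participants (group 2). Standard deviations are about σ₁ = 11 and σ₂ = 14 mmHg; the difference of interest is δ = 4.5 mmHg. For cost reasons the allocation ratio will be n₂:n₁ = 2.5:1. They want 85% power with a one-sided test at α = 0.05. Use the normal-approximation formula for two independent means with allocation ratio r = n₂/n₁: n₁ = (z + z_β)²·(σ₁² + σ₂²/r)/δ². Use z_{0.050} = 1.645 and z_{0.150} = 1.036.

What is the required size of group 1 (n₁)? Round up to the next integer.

n₁ = (z_α + z_β)² · (σ₁² + σ₂²/r) / δ²
   = (1.645 + 1.036)² · (11² + 14²/2.5) / 4.5²
   = 7.1878 · (121 + 78.4) / 20.25
   = 7.1878 · 199.4 / 20.25
   = 70.78
Round up → n₁ = 71; n₂ = r·n₁ = 2.5 × 71 = 178.

n₁ = 71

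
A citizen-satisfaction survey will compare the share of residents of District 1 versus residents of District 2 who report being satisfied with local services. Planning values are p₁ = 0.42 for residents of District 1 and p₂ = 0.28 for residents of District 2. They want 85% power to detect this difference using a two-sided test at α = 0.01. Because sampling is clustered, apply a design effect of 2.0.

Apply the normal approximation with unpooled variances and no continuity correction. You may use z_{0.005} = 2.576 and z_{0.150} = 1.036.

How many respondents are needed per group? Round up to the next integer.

n = 593 per group

n = (z_{α/2} + z_β)² · [p₁(1−p₁) + p₂(1−p₂)] / (p₁ − p₂)²
  = (2.576 + 1.036)² · (0.42·0.58 + 0.28·0.72) / (0.14)²
  = (3.612)² · (0.2436 + 0.2016) / 0.0196
  = 13.0465 · 0.4452 / 0.0196
  = 296.34
Design effect: 2.0 × 296.34 = 592.69.
Round up → n = 593 per group.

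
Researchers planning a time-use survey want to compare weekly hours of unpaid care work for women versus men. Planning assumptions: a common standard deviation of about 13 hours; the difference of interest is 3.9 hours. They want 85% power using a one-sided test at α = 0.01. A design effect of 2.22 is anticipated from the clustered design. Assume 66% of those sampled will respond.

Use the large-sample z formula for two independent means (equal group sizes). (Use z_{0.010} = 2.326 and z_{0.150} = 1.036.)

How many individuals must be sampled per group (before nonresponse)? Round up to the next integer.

n = 845 per group

n = (z_α + z_β)² · (σ₁² + σ₂²) / δ²
  = (2.326 + 1.036)² · (2·13² = 338) / 3.9²
  = 11.3030 · 338 / 15.21
  = 251.18
Design effect: 2.22 × 251.18 = 557.62.
Adjust for 66% response: 557.62 / 0.66 = 844.87.
Round up → n = 845 per group.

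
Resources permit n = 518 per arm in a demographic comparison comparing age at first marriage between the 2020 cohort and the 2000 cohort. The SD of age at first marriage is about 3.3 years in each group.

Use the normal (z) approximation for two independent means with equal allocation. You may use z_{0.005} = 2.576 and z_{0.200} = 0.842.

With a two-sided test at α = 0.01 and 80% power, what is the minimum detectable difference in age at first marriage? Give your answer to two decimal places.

δ = (z_{α/2} + z_β) · √((σ₁²+σ₂²)/n)
  = (2.576 + 0.842) · √(21.78/518)
  = 3.418 · √0.04205
  = 3.418 · 0.2051
  = 0.7009

Minimum detectable difference ≈ 0.70 years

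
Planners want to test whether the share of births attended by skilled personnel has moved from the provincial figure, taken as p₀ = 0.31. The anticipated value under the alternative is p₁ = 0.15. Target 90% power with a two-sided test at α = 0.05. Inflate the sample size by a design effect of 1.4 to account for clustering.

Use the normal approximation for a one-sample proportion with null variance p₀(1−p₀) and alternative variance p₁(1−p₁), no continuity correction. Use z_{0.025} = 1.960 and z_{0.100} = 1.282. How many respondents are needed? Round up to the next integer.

n = [z_{α/2}·√(p₀q₀) + z_β·√(p₁q₁)]² / (p₁ − p₀)²
  = [1.960·√(0.31·0.69) + 1.282·√(0.15·0.85)]² / (-0.16)²
  = [1.960·0.4625 + 1.282·0.3571]² / 0.0256
  = [1.3643]² / 0.0256
  = 72.70
Design effect: 1.4 × 72.70 = 101.78.
Round up → n = 102.

n = 102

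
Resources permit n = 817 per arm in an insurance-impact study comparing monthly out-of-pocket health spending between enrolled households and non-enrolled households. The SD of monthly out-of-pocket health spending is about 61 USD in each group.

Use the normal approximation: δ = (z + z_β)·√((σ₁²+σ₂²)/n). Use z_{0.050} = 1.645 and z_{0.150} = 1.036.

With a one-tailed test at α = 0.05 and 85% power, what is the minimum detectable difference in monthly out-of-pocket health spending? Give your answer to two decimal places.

Minimum detectable difference ≈ 8.09 USD

δ = (z_α + z_β) · √((σ₁²+σ₂²)/n)
  = (1.645 + 1.036) · √(7442/817)
  = 2.681 · √9.1089
  = 2.681 · 3.0181
  = 8.0915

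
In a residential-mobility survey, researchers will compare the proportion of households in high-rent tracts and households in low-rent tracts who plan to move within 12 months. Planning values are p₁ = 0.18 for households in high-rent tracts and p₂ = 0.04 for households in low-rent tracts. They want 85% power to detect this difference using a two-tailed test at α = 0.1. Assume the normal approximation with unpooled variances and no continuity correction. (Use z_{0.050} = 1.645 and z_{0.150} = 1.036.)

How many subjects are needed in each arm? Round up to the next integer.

n = 69 per group

n = (z_{α/2} + z_β)² · [p₁(1−p₁) + p₂(1−p₂)] / (p₁ − p₂)²
  = (1.645 + 1.036)² · (0.18·0.82 + 0.04·0.96) / (0.14)²
  = (2.681)² · (0.1476 + 0.0384) / 0.0196
  = 7.1878 · 0.1860 / 0.0196
  = 68.21
Round up → n = 69 per group.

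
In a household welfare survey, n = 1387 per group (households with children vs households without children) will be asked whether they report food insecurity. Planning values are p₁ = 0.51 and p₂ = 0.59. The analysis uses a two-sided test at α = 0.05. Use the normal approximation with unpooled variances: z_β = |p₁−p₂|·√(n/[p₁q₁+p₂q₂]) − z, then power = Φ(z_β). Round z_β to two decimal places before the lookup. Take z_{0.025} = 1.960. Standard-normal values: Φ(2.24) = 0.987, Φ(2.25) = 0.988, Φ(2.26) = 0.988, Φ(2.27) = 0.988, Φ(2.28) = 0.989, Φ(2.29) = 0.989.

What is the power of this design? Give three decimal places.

z_β = |p₁−p₂|·√(n/[p₁q₁+p₂q₂]) − z_{α/2}
    = 0.08 · √(1387/0.4918) − 1.960
    = 0.08 · 53.1060 − 1.960
    = 4.2485 − 1.960 = 2.2885 → 2.29
Power = Φ(2.29) = 0.989.

Power ≈ 0.989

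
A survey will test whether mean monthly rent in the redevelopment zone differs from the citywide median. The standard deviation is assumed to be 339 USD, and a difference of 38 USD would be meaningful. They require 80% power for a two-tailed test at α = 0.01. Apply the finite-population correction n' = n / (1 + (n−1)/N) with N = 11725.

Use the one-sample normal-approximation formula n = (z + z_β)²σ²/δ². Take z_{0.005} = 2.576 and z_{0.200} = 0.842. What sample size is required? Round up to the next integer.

n = 862

n = (z_{α/2} + z_β)² · σ² / δ²
  = (2.576 + 0.842)² · 339² / 38²
  = 11.6827 · 114921 / 1444
  = 929.77
Finite-population correction (N = 11725): 929.77 / (1 + (929.77 − 1)/11725) = 861.53.
Round up → n = 862.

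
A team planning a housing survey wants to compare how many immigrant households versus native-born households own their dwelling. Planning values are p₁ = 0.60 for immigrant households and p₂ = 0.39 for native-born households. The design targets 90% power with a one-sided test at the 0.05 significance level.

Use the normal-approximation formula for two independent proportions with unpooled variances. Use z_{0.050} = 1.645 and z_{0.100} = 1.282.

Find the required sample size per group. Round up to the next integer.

n = (z_α + z_β)² · [p₁(1−p₁) + p₂(1−p₂)] / (p₁ − p₂)²
  = (1.645 + 1.282)² · (0.60·0.40 + 0.39·0.61) / (0.21)²
  = (2.927)² · (0.2400 + 0.2379) / 0.0441
  = 8.5673 · 0.4779 / 0.0441
  = 92.84
Round up → n = 93 per group.

n = 93 per group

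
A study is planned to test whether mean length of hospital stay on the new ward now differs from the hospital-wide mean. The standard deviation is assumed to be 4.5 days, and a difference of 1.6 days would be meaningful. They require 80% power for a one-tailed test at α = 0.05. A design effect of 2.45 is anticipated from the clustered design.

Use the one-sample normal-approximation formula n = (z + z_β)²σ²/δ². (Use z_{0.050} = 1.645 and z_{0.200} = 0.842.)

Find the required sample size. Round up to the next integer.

n = (z_α + z_β)² · σ² / δ²
  = (1.645 + 0.842)² · 4.5² / 1.6²
  = 6.1852 · 20.25 / 2.56
  = 48.93
Design effect: 2.45 × 48.93 = 119.87.
Round up → n = 120.

n = 120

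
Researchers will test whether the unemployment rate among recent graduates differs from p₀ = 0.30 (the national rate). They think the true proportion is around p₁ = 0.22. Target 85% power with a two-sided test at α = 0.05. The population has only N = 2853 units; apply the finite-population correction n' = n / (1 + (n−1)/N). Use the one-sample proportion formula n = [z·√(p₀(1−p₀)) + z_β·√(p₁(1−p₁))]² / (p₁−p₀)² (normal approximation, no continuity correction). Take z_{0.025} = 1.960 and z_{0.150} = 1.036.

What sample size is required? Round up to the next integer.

n = 252

n = [z_{α/2}·√(p₀q₀) + z_β·√(p₁q₁)]² / (p₁ − p₀)²
  = [1.960·√(0.30·0.70) + 1.036·√(0.22·0.78)]² / (-0.08)²
  = [1.960·0.4583 + 1.036·0.4142]² / 0.0064
  = [1.3273]² / 0.0064
  = 275.29
Finite-population correction (N = 2853): 275.29 / (1 + (275.29 − 1)/2853) = 251.14.
Round up → n = 252.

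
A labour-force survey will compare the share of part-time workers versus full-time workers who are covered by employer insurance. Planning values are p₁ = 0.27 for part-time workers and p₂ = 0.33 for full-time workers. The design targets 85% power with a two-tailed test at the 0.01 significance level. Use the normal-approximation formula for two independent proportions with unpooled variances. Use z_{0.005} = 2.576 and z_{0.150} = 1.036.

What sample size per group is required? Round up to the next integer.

n = 1516 per group

n = (z_{α/2} + z_β)² · [p₁(1−p₁) + p₂(1−p₂)] / (p₁ − p₂)²
  = (2.576 + 1.036)² · (0.27·0.73 + 0.33·0.67) / (-0.06)²
  = (3.612)² · (0.1971 + 0.2211) / 0.0036
  = 13.0465 · 0.4182 / 0.0036
  = 1515.57
Round up → n = 1516 per group.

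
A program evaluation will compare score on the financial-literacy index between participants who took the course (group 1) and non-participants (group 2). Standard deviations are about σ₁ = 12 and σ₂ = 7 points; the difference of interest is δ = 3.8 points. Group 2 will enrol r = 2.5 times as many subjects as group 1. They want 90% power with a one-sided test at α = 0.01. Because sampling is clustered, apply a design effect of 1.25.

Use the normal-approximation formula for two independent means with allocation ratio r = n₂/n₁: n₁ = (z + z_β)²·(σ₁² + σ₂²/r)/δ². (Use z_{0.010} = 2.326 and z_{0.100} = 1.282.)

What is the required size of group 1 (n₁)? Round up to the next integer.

n₁ = (z_α + z_β)² · (σ₁² + σ₂²/r) / δ²
   = (2.326 + 1.282)² · (12² + 7²/2.5) / 3.8²
   = 13.0177 · (144 + 19.6) / 14.44
   = 13.0177 · 163.6 / 14.44
   = 147.49
Design effect: 1.25 × 147.49 = 184.36.
Round up → n₁ = 185; n₂ = r·n₁ = 2.5 × 185 = 463.

n₁ = 185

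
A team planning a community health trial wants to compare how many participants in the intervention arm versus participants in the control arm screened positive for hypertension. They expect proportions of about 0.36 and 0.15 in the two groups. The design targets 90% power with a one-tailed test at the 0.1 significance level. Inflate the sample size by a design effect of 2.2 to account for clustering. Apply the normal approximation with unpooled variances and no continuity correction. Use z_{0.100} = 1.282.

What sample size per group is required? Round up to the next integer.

n = (z_α + z_β)² · [p₁(1−p₁) + p₂(1−p₂)] / (p₁ − p₂)²
  = (1.282 + 1.282)² · (0.36·0.64 + 0.15·0.85) / (0.21)²
  = (2.564)² · (0.2304 + 0.1275) / 0.0441
  = 6.5741 · 0.3579 / 0.0441
  = 53.35
Design effect: 2.2 × 53.35 = 117.38.
Round up → n = 118 per group.

n = 118 per group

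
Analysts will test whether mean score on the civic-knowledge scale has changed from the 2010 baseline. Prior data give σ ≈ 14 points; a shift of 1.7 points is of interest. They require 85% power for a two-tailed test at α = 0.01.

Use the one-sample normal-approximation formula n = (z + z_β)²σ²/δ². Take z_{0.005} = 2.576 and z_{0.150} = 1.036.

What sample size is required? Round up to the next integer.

n = (z_{α/2} + z_β)² · σ² / δ²
  = (2.576 + 1.036)² · 14² / 1.7²
  = 13.0465 · 196 / 2.89
  = 884.82
Round up → n = 885.

n = 885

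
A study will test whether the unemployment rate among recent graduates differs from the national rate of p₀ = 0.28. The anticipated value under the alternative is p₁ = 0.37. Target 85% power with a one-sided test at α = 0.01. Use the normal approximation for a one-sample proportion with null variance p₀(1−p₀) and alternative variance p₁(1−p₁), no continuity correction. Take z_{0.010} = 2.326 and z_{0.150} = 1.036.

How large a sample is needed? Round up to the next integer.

n = [z_α·√(p₀q₀) + z_β·√(p₁q₁)]² / (p₁ − p₀)²
  = [2.326·√(0.28·0.72) + 1.036·√(0.37·0.63)]² / (0.09)²
  = [2.326·0.4490 + 1.036·0.4828]² / 0.0081
  = [1.5446]² / 0.0081
  = 294.53
Round up → n = 295.

n = 295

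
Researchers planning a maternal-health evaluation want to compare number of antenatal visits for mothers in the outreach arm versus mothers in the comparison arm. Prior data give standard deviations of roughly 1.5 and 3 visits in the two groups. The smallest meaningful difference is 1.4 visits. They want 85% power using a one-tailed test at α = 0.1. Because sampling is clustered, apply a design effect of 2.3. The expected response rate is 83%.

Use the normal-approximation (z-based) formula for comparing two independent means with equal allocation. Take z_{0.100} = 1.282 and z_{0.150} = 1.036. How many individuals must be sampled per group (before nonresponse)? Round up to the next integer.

n = (z_α + z_β)² · (σ₁² + σ₂²) / δ²
  = (1.282 + 1.036)² · (1.5² + 3² = 11.25) / 1.4²
  = 5.3731 · 11.25 / 1.96
  = 30.84
Design effect: 2.3 × 30.84 = 70.93.
Adjust for 83% response: 70.93 / 0.83 = 85.46.
Round up → n = 86 per group.

n = 86 per group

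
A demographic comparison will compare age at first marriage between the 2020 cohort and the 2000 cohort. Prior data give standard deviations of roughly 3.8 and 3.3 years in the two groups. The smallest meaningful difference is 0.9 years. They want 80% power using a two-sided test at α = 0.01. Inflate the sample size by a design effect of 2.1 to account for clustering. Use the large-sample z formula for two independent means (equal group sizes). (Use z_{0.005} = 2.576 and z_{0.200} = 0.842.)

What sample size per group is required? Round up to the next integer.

n = (z_{α/2} + z_β)² · (σ₁² + σ₂²) / δ²
  = (2.576 + 0.842)² · (3.8² + 3.3² = 25.33) / 0.9²
  = 11.6827 · 25.33 / 0.81
  = 365.34
Design effect: 2.1 × 365.34 = 767.21.
Round up → n = 768 per group.

n = 768 per group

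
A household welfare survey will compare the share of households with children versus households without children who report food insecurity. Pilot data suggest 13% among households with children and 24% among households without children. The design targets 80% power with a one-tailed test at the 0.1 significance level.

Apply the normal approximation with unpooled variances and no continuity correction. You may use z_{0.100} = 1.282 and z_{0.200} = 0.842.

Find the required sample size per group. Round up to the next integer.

n = 111 per group

n = (z_α + z_β)² · [p₁(1−p₁) + p₂(1−p₂)] / (p₁ − p₂)²
  = (1.282 + 0.842)² · (0.13·0.87 + 0.24·0.76) / (-0.11)²
  = (2.124)² · (0.1131 + 0.1824) / 0.0121
  = 4.5114 · 0.2955 / 0.0121
  = 110.17
Round up → n = 111 per group.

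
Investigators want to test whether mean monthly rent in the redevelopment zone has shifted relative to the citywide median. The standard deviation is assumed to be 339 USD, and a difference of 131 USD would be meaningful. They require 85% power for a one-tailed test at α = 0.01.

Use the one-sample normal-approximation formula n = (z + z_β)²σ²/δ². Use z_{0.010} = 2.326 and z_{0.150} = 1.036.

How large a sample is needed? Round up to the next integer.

n = 76

n = (z_α + z_β)² · σ² / δ²
  = (2.326 + 1.036)² · 339² / 131²
  = 11.3030 · 114921 / 17161
  = 75.69
Round up → n = 76.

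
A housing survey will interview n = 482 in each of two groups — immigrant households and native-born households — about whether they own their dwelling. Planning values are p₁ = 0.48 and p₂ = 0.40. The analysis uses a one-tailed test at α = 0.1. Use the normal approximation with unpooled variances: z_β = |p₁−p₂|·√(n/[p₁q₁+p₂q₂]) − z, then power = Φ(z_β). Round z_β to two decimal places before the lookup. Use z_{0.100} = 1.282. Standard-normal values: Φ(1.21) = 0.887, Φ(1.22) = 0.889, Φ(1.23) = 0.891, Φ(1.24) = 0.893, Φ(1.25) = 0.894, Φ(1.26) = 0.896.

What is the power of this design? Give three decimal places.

z_β = |p₁−p₂|·√(n/[p₁q₁+p₂q₂]) − z_α
    = 0.08 · √(482/0.4896) − 1.282
    = 0.08 · 31.3764 − 1.282
    = 2.5101 − 1.282 = 1.2281 → 1.23
Power = Φ(1.23) = 0.891.

Power ≈ 0.891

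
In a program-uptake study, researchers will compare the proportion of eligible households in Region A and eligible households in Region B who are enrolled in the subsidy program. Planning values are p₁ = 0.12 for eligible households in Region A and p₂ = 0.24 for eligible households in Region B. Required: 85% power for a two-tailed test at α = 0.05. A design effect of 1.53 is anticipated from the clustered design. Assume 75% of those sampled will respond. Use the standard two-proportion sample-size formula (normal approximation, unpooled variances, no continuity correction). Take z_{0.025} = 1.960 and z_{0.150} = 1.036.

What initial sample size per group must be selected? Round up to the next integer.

n = (z_{α/2} + z_β)² · [p₁(1−p₁) + p₂(1−p₂)] / (p₁ − p₂)²
  = (1.960 + 1.036)² · (0.12·0.88 + 0.24·0.76) / (-0.12)²
  = (2.996)² · (0.1056 + 0.1824) / 0.0144
  = 8.9760 · 0.2880 / 0.0144
  = 179.52
Design effect: 1.53 × 179.52 = 274.67.
Adjust for 75% response: 274.67 / 0.75 = 366.22.
Round up → n = 367 per group.

n = 367 per group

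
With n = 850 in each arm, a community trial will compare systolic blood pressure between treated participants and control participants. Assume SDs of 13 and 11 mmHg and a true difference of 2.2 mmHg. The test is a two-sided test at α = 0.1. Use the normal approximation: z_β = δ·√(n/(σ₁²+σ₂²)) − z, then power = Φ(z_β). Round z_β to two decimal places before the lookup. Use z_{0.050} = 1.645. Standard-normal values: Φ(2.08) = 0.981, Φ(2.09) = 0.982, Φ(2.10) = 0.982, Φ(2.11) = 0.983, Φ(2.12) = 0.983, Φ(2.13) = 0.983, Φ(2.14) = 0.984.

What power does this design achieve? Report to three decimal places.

Power ≈ 0.983

z_β = δ·√(n/(σ₁²+σ₂²)) − z_{α/2}
    = 2.2 · √(850/290) − 1.645
    = 2.2 · 1.71203 − 1.645
    = 3.7665 − 1.645 = 2.1215 → 2.12
Power = Φ(2.12) = 0.983.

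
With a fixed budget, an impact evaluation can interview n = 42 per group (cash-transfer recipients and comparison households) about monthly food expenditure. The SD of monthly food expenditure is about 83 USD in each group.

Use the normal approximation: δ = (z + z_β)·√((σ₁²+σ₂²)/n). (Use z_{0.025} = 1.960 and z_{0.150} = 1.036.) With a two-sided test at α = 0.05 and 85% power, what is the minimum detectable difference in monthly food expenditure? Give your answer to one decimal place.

Minimum detectable difference ≈ 54.3 USD

δ = (z_{α/2} + z_β) · √((σ₁²+σ₂²)/n)
  = (1.960 + 1.036) · √(13778/42)
  = 2.996 · √328.0476
  = 2.996 · 18.1121
  = 54.2638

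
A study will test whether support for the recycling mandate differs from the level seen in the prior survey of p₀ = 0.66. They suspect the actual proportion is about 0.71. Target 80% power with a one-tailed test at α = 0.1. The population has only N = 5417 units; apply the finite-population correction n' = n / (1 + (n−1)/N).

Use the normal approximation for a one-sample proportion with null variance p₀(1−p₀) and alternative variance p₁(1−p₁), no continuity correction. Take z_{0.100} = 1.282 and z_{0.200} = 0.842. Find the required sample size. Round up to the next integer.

n = 366

n = [z_α·√(p₀q₀) + z_β·√(p₁q₁)]² / (p₁ − p₀)²
  = [1.282·√(0.66·0.34) + 0.842·√(0.71·0.29)]² / (0.05)²
  = [1.282·0.4737 + 0.842·0.4538]² / 0.0025
  = [0.9894]² / 0.0025
  = 391.54
Finite-population correction (N = 5417): 391.54 / (1 + (391.54 − 1)/5417) = 365.21.
Round up → n = 366.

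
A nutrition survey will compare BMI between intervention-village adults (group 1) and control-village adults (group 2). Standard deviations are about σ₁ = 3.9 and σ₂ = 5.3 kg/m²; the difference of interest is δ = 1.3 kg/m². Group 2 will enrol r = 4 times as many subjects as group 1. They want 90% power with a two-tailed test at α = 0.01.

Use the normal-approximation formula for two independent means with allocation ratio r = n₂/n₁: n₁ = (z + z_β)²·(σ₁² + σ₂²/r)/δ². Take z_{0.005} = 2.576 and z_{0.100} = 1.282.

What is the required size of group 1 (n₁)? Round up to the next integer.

n₁ = (z_{α/2} + z_β)² · (σ₁² + σ₂²/r) / δ²
   = (2.576 + 1.282)² · (3.9² + 5.3²/4) / 1.3²
   = 14.8842 · (15.21 + 7.0225) / 1.69
   = 14.8842 · 22.2325 / 1.69
   = 195.81
Round up → n₁ = 196; n₂ = r·n₁ = 4 × 196 = 784.

n₁ = 196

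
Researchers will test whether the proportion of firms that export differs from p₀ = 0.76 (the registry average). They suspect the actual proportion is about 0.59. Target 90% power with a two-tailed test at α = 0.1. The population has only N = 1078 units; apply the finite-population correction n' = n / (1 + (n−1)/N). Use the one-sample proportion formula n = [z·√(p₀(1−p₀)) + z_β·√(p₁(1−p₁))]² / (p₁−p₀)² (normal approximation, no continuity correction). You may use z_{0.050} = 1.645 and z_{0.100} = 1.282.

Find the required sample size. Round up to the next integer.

n = [z_{α/2}·√(p₀q₀) + z_β·√(p₁q₁)]² / (p₁ − p₀)²
  = [1.645·√(0.76·0.24) + 1.282·√(0.59·0.41)]² / (-0.17)²
  = [1.645·0.4271 + 1.282·0.4918]² / 0.0289
  = [1.3331]² / 0.0289
  = 61.49
Finite-population correction (N = 1078): 61.49 / (1 + (61.49 − 1)/1078) = 58.22.
Round up → n = 59.

n = 59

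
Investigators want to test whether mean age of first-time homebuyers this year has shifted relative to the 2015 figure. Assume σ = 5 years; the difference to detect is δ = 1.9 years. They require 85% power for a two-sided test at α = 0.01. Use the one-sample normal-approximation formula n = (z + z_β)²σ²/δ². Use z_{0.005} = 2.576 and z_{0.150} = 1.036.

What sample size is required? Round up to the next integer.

n = 91

n = (z_{α/2} + z_β)² · σ² / δ²
  = (2.576 + 1.036)² · 5² / 1.9²
  = 13.0465 · 25 / 3.61
  = 90.35
Round up → n = 91.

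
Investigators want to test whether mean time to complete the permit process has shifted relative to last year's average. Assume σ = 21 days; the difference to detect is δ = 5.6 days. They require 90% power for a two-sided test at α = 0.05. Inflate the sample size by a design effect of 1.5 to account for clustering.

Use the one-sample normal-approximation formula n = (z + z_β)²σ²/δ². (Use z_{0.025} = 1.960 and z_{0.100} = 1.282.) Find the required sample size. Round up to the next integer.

n = (z_{α/2} + z_β)² · σ² / δ²
  = (1.960 + 1.282)² · 21² / 5.6²
  = 10.5106 · 441 / 31.36
  = 147.80
Design effect: 1.5 × 147.80 = 221.71.
Round up → n = 222.

n = 222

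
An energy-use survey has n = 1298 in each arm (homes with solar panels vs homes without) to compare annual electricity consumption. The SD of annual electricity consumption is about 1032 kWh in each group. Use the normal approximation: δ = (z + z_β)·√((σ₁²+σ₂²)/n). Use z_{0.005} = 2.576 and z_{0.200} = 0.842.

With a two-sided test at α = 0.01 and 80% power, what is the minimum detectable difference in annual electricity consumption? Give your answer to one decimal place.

δ = (z_{α/2} + z_β) · √((σ₁²+σ₂²)/n)
  = (2.576 + 0.842) · √(2130048/1298)
  = 3.418 · √1641.0
  = 3.418 · 40.5095
  = 138.4616

Minimum detectable difference ≈ 138.5 kWh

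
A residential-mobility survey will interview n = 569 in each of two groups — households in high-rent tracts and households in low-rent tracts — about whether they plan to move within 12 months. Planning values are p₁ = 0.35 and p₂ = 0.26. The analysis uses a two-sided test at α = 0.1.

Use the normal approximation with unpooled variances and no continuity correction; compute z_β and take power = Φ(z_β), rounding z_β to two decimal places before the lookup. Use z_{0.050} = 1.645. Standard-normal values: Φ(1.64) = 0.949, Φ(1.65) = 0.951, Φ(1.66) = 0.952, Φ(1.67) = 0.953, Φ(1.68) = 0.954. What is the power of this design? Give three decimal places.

Power ≈ 0.953

z_β = |p₁−p₂|·√(n/[p₁q₁+p₂q₂]) − z_{α/2}
    = 0.09 · √(569/0.4199) − 1.645
    = 0.09 · 36.8115 − 1.645
    = 3.3130 − 1.645 = 1.6680 → 1.67
Power = Φ(1.67) = 0.953.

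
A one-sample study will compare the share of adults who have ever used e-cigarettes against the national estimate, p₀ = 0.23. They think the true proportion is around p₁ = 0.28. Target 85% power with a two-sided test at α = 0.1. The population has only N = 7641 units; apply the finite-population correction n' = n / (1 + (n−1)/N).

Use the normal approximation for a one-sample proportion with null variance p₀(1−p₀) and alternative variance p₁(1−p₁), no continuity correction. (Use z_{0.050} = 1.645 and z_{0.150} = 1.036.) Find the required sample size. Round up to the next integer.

n = [z_{α/2}·√(p₀q₀) + z_β·√(p₁q₁)]² / (p₁ − p₀)²
  = [1.645·√(0.23·0.77) + 1.036·√(0.28·0.72)]² / (0.05)²
  = [1.645·0.4208 + 1.036·0.4490]² / 0.0025
  = [1.1574]² / 0.0025
  = 535.86
Finite-population correction (N = 7641): 535.86 / (1 + (535.86 − 1)/7641) = 500.80.
Round up → n = 501.

n = 501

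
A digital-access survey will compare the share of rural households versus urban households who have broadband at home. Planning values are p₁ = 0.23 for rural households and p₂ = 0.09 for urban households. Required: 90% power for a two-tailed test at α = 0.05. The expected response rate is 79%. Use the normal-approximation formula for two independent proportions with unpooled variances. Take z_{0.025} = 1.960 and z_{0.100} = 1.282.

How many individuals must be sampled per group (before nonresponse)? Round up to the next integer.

n = 176 per group

n = (z_{α/2} + z_β)² · [p₁(1−p₁) + p₂(1−p₂)] / (p₁ − p₂)²
  = (1.960 + 1.282)² · (0.23·0.77 + 0.09·0.91) / (0.14)²
  = (3.242)² · (0.1771 + 0.0819) / 0.0196
  = 10.5106 · 0.2590 / 0.0196
  = 138.89
Adjust for 79% response: 138.89 / 0.79 = 175.81.
Round up → n = 176 per group.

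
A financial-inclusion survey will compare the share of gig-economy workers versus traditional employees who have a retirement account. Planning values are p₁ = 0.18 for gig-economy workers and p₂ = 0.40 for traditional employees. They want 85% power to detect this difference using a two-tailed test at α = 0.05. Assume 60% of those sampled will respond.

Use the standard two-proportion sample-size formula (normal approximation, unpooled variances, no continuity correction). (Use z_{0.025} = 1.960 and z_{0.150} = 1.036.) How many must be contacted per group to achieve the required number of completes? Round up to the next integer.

n = (z_{α/2} + z_β)² · [p₁(1−p₁) + p₂(1−p₂)] / (p₁ − p₂)²
  = (1.960 + 1.036)² · (0.18·0.82 + 0.40·0.60) / (-0.22)²
  = (2.996)² · (0.1476 + 0.2400) / 0.0484
  = 8.9760 · 0.3876 / 0.0484
  = 71.88
Adjust for 60% response: 71.88 / 0.60 = 119.80.
Round up → n = 120 per group.

n = 120 per group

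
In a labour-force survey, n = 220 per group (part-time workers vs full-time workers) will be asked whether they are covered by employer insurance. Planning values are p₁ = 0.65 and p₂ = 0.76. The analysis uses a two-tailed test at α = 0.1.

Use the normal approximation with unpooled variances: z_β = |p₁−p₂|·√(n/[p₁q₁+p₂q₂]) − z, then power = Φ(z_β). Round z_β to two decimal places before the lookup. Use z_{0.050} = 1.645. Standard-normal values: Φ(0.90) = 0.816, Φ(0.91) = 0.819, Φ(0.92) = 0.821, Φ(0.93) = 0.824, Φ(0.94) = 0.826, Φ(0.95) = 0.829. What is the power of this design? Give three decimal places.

Power ≈ 0.816

z_β = |p₁−p₂|·√(n/[p₁q₁+p₂q₂]) − z_{α/2}
    = 0.11 · √(220/0.4099) − 1.645
    = 0.11 · 23.1671 − 1.645
    = 2.5484 − 1.645 = 0.9034 → 0.90
Power = Φ(0.90) = 0.816.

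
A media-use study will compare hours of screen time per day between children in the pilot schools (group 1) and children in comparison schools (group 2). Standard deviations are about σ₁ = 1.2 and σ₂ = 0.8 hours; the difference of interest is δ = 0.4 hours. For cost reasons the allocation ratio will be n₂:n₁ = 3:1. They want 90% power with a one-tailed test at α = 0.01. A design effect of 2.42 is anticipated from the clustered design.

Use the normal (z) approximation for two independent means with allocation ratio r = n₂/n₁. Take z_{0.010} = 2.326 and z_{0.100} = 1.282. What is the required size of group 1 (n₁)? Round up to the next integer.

n₁ = (z_α + z_β)² · (σ₁² + σ₂²/r) / δ²
   = (2.326 + 1.282)² · (1.2² + 0.8²/3) / 0.4²
   = 13.0177 · (1.44 + 0.21333) / 0.16
   = 13.0177 · 1.6533 / 0.16
   = 134.52
Design effect: 2.42 × 134.52 = 325.53.
Round up → n₁ = 326; n₂ = r·n₁ = 3 × 326 = 978.

n₁ = 326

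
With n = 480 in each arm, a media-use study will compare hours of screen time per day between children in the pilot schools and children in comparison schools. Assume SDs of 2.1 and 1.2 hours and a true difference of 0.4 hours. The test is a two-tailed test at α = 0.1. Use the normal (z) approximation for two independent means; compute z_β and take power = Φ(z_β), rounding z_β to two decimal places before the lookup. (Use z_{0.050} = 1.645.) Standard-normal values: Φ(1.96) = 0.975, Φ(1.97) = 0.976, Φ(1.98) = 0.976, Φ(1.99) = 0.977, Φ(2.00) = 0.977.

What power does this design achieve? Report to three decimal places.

z_β = δ·√(n/(σ₁²+σ₂²)) − z_{α/2}
    = 0.4 · √(480/5.85) − 1.645
    = 0.4 · 9.05822 − 1.645
    = 3.6233 − 1.645 = 1.9783 → 1.98
Power = Φ(1.98) = 0.976.

Power ≈ 0.976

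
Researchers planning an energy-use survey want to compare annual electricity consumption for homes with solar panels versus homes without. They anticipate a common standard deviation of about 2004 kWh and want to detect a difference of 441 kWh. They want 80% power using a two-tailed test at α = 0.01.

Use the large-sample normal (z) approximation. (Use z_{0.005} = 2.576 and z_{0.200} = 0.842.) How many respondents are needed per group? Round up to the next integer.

n = 483 per group

n = (z_{α/2} + z_β)² · (σ₁² + σ₂²) / δ²
  = (2.576 + 0.842)² · (2·2004² = 8032032) / 441²
  = 11.6827 · 8032032 / 194481
  = 482.49
Round up → n = 483 per group.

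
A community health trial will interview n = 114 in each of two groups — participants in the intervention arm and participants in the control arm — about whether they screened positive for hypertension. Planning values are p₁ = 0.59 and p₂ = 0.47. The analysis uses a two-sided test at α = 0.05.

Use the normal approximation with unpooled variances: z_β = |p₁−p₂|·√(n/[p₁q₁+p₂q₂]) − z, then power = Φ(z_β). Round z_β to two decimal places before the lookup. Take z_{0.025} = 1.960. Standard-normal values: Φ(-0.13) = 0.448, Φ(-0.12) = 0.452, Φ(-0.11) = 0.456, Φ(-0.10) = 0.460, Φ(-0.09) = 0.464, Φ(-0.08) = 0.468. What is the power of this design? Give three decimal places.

z_β = |p₁−p₂|·√(n/[p₁q₁+p₂q₂]) − z_{α/2}
    = 0.12 · √(114/0.4910) − 1.960
    = 0.12 · 15.2374 − 1.960
    = 1.8285 − 1.960 = -0.1315 → -0.13
Power = Φ(-0.13) = 0.448.

Power ≈ 0.448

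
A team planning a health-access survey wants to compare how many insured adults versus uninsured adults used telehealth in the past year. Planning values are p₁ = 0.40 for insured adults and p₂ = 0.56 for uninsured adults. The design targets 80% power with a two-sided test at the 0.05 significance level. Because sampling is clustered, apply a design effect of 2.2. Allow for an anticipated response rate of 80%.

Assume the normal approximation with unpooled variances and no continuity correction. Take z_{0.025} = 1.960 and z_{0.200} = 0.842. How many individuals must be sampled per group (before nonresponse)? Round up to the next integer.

n = (z_{α/2} + z_β)² · [p₁(1−p₁) + p₂(1−p₂)] / (p₁ − p₂)²
  = (1.960 + 0.842)² · (0.40·0.60 + 0.56·0.44) / (-0.16)²
  = (2.802)² · (0.2400 + 0.2464) / 0.0256
  = 7.8512 · 0.4864 / 0.0256
  = 149.17
Design effect: 2.2 × 149.17 = 328.18.
Adjust for 80% response: 328.18 / 0.80 = 410.23.
Round up → n = 411 per group.

n = 411 per group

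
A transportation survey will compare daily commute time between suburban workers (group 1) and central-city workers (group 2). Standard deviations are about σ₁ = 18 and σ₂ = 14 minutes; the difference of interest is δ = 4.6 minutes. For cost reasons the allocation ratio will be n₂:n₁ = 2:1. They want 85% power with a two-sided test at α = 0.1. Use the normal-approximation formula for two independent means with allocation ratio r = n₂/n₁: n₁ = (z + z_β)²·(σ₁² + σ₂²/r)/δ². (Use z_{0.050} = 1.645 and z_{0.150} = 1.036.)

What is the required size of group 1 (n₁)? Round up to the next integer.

n₁ = (z_{α/2} + z_β)² · (σ₁² + σ₂²/r) / δ²
   = (1.645 + 1.036)² · (18² + 14²/2) / 4.6²
   = 7.1878 · (324 + 98) / 21.16
   = 7.1878 · 422 / 21.16
   = 143.35
Round up → n₁ = 144; n₂ = r·n₁ = 2 × 144 = 288.

n₁ = 144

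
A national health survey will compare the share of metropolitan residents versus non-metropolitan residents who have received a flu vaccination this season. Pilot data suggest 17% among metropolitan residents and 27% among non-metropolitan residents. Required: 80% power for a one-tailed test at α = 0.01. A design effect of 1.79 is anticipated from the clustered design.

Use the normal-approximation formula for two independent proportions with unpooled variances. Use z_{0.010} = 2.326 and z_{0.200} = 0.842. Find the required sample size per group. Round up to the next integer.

n = 608 per group

n = (z_α + z_β)² · [p₁(1−p₁) + p₂(1−p₂)] / (p₁ − p₂)²
  = (2.326 + 0.842)² · (0.17·0.83 + 0.27·0.73) / (-0.10)²
  = (3.168)² · (0.1411 + 0.1971) / 0.0100
  = 10.0362 · 0.3382 / 0.0100
  = 339.43
Design effect: 1.79 × 339.43 = 607.57.
Round up → n = 608 per group.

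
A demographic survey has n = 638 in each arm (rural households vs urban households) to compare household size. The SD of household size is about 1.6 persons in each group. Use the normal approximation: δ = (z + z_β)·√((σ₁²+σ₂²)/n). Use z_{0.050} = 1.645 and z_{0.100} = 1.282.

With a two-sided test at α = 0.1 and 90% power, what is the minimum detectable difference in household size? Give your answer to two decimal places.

δ = (z_{α/2} + z_β) · √((σ₁²+σ₂²)/n)
  = (1.645 + 1.282) · √(5.12/638)
  = 2.927 · √0.00803
  = 2.927 · 0.0896
  = 0.2622

Minimum detectable difference ≈ 0.26 persons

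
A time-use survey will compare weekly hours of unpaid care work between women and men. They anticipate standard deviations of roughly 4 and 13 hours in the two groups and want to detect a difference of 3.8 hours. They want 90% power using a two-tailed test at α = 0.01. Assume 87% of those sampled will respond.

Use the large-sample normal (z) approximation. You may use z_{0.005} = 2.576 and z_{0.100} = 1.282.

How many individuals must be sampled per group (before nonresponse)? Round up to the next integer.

n = 220 per group

n = (z_{α/2} + z_β)² · (σ₁² + σ₂²) / δ²
  = (2.576 + 1.282)² · (4² + 13² = 185) / 3.8²
  = 14.8842 · 185 / 14.44
  = 190.69
Adjust for 87% response: 190.69 / 0.87 = 219.18.
Round up → n = 220 per group.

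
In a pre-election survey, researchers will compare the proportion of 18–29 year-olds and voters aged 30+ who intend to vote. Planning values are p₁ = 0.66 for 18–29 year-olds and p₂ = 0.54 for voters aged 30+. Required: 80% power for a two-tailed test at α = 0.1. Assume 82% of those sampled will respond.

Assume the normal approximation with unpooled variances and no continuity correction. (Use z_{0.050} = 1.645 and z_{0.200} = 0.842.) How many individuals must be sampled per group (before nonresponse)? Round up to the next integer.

n = 248 per group

n = (z_{α/2} + z_β)² · [p₁(1−p₁) + p₂(1−p₂)] / (p₁ − p₂)²
  = (1.645 + 0.842)² · (0.66·0.34 + 0.54·0.46) / (0.12)²
  = (2.487)² · (0.2244 + 0.2484) / 0.0144
  = 6.1852 · 0.4728 / 0.0144
  = 203.08
Adjust for 82% response: 203.08 / 0.82 = 247.66.
Round up → n = 248 per group.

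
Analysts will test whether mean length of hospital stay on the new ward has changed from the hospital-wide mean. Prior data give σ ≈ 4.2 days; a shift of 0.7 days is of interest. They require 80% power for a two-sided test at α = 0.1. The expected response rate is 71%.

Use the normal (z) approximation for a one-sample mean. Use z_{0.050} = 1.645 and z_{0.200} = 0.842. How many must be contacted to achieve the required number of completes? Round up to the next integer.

n = (z_{α/2} + z_β)² · σ² / δ²
  = (1.645 + 0.842)² · 4.2² / 0.7²
  = 6.1852 · 17.64 / 0.49
  = 222.67
Adjust for 71% response: 222.67 / 0.71 = 313.61.
Round up → n = 314.

n = 314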